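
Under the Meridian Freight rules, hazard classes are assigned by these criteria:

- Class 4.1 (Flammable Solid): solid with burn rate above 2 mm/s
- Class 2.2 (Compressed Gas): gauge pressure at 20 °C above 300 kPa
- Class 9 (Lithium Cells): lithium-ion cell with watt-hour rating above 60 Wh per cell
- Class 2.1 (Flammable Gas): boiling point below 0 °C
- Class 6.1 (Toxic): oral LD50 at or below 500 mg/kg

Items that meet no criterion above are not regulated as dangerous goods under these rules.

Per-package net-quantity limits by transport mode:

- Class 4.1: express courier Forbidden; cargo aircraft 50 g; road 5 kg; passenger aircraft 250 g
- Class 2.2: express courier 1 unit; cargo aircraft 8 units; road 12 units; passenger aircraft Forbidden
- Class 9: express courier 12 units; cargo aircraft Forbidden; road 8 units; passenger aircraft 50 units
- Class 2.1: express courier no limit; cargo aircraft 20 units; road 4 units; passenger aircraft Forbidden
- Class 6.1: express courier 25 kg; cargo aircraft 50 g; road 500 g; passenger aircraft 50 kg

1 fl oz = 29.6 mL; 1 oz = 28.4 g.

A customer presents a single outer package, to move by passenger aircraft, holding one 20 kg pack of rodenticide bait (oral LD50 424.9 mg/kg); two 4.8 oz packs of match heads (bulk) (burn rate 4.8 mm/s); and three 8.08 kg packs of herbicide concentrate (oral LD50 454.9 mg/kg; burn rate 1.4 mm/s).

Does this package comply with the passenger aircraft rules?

With oral LD50 424.9 mg/kg (≤ 500 mg/kg), the rodenticide bait falls in Class 6.1.
Burn rate 4.8 mm/s meets the Class 4.1 criterion (Flammable Solid), so the match heads (bulk) are Class 4.1.
Oral LD50 454.9 mg/kg meets the Class 6.1 criterion (Toxic), so the herbicide concentrate is Class 6.1.
Total Class 6.1: 20 kg + (three 8.08 kg packs = 24.24 kg) = 44.24 kg.
44.24 kg is within the passenger aircraft limit of 50 kg for Class 6.1.
Class 4.1 quantity: two 4.8 oz packs = 272.64 g.
272.64 g exceeds the passenger aircraft limit of 250 g for Class 4.1.

No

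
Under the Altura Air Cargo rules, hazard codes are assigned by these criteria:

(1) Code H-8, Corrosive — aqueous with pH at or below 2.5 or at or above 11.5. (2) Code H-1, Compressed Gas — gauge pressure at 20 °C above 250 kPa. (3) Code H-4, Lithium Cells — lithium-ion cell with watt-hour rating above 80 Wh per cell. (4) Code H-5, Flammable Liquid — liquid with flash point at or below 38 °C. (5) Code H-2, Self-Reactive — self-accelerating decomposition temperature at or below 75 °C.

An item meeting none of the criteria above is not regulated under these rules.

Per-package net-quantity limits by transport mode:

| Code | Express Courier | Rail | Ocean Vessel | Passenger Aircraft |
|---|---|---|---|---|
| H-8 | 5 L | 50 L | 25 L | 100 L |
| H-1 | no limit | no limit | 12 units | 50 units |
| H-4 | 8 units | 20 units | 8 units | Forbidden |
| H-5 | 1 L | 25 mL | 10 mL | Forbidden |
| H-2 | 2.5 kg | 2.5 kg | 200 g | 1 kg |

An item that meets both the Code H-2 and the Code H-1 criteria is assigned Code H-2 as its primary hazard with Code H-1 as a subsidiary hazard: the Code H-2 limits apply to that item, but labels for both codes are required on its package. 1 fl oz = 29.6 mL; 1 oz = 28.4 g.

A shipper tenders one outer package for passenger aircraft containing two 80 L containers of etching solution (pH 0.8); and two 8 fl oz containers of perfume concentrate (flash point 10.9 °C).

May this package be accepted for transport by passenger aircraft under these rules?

No

With pH 0.8 (≤ 2.5), the etching solution falls in Code H-8.
Perfume concentrate: flash point 10.9 °C ≤ 38 °C → Code H-5 (Flammable Liquid).
Code H-5 quantity: two 8 fl oz containers = 473.6 mL.
By passenger aircraft, Code H-5 is Forbidden regardless of quantity.
Code H-8 quantity: two 80 L containers = 160 L.
That exceeds the Code H-8 passenger aircraft limit of 100 L.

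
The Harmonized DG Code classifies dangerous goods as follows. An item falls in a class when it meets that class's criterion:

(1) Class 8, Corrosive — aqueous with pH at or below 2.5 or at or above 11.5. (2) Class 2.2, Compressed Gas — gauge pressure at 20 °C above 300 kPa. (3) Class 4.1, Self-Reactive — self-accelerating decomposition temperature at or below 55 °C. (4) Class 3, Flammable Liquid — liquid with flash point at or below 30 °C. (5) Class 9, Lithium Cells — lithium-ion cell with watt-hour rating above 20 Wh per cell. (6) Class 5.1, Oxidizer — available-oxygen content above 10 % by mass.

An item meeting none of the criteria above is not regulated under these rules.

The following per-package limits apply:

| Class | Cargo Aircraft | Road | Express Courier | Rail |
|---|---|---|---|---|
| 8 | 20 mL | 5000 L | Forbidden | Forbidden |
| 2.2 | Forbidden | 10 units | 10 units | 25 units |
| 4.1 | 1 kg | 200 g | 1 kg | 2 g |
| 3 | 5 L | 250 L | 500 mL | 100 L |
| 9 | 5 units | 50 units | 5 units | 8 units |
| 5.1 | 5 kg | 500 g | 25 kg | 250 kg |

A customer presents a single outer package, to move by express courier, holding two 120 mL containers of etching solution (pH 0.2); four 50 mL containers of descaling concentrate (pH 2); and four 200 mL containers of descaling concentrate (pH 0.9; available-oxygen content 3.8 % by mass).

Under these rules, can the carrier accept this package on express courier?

Etching solution: pH 0.2 ≤ 2.5 → Class 8 (Corrosive).
With pH 2 (≤ 2.5), the descaling concentrate falls in Class 8.
Descaling concentrate: pH 0.9 ≤ 2.5 → Class 8 (Corrosive).
Total Class 8: (two 120 mL containers = 240 mL) + (four 50 mL containers = 200 mL) + (four 200 mL containers = 800 mL) = 1.24 L.
By express courier, Class 8 is Forbidden regardless of quantity.

No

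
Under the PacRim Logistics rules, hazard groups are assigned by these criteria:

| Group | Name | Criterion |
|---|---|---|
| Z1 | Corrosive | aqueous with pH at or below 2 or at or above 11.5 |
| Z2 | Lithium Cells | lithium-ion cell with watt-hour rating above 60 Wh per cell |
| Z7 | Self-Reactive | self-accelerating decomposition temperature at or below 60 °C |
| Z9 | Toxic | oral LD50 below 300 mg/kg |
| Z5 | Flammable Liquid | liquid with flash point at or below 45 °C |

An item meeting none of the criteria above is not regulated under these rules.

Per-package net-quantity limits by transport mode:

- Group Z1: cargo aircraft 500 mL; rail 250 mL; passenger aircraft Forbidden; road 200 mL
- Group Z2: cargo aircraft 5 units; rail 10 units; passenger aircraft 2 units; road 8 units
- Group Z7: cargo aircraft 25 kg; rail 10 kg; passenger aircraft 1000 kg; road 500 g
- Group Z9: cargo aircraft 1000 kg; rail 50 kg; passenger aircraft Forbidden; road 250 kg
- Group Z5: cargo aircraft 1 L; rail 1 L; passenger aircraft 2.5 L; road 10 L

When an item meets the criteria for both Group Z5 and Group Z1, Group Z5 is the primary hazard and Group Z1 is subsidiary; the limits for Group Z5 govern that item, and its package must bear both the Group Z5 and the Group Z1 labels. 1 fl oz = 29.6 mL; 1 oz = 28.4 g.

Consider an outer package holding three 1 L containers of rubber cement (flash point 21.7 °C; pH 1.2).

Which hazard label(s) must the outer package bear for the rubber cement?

Group Z1 and Z5

The rubber cement has flash point 21.7 °C, which is ≤ 45 °C, so it is Group Z5 (Flammable Liquid).
pH 1.2 meets the Group Z1 criterion (Corrosive), so the rubber cement is Group Z1.
By the precedence rule Group Z5 is primary and Group Z1 is subsidiary, and that rule requires both labels on the package.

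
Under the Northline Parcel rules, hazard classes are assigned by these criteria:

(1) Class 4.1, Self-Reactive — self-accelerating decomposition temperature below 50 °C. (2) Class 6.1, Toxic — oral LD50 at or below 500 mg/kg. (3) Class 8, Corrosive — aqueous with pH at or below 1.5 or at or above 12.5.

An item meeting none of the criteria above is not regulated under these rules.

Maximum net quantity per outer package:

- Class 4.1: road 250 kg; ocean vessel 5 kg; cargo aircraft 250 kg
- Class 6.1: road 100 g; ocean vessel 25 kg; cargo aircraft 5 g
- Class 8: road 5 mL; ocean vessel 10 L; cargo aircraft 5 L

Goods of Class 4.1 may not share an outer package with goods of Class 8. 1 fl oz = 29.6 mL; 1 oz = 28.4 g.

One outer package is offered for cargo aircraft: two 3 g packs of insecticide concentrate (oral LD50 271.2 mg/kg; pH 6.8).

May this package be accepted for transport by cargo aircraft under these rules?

No

Insecticide concentrate: oral LD50 271.2 mg/kg ≤ 500 mg/kg → Class 6.1 (Toxic).
Class 6.1 quantity: two 3 g packs = 6 g.
That exceeds the Class 6.1 cargo aircraft limit of 5 g.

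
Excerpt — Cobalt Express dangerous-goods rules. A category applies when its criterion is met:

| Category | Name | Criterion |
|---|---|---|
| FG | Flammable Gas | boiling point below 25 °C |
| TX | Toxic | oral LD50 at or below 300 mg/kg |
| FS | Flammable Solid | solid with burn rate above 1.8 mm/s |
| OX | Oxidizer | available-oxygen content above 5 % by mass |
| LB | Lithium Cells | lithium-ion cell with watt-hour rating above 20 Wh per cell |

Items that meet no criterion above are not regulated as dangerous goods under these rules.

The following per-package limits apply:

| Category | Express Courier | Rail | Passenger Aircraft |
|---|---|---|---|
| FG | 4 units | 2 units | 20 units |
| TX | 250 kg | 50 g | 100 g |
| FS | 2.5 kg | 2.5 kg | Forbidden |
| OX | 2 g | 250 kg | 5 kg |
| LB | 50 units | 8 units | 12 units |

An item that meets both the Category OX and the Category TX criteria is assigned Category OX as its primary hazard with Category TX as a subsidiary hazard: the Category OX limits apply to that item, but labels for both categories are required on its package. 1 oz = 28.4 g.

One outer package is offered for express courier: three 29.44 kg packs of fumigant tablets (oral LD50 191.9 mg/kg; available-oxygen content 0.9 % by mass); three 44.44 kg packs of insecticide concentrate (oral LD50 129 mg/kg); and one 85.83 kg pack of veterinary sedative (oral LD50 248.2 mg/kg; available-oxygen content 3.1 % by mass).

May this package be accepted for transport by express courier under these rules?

With oral LD50 191.9 mg/kg (≤ 300 mg/kg), the fumigant tablets fall in Category TX.
The insecticide concentrate has oral LD50 129 mg/kg, which is ≤ 300 mg/kg, so it is Category TX (Toxic).
With oral LD50 248.2 mg/kg (≤ 300 mg/kg), the veterinary sedative falls in Category TX.
Total Category TX: (three 29.44 kg packs = 88.32 kg) + (three 44.44 kg packs = 133.32 kg) + 85.83 kg = 307.47 kg.
307.47 kg exceeds the express courier limit of 250 kg for Category TX.

No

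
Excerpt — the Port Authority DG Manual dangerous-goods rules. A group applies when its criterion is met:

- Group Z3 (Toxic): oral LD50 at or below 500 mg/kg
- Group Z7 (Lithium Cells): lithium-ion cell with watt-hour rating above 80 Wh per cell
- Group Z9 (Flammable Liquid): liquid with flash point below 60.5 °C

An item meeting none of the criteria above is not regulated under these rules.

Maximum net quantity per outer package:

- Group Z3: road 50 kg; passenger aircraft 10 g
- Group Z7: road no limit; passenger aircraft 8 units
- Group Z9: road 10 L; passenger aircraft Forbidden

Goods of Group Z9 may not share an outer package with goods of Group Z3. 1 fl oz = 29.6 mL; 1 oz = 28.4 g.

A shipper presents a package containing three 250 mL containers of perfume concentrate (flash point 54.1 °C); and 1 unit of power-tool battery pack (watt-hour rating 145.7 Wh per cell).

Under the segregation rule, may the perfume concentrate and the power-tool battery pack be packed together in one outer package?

Yes

Perfume concentrate: flash point 54.1 °C < 60.5 °C → Group Z9 (Flammable Liquid).
Watt-hour rating 145.7 Wh per cell meets the Group Z7 criterion (Lithium Cells), so the power-tool battery pack is Group Z7.
No segregation rule bars Group Z9 with Group Z7.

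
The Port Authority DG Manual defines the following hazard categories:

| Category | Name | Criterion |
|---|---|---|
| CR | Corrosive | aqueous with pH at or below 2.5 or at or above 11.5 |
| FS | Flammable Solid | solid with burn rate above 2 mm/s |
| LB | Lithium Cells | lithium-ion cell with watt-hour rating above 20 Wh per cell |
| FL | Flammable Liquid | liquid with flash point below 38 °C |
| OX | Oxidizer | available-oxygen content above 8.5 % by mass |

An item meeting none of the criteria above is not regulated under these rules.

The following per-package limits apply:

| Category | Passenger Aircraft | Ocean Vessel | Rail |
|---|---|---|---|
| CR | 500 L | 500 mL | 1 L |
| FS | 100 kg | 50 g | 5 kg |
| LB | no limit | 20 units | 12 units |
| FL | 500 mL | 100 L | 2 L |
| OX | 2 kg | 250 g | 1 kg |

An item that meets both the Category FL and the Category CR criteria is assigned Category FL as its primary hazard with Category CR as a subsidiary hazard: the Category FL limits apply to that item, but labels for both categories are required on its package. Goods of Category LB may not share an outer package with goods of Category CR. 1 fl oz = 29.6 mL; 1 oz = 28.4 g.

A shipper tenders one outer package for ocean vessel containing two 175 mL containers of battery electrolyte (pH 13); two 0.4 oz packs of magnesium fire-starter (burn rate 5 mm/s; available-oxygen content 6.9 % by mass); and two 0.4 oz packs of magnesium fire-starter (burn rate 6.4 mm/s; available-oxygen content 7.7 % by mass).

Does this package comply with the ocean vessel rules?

Yes

pH 13 meets the Category CR criterion (Corrosive), so the battery electrolyte is Category CR.
With burn rate 5 mm/s (> 2 mm/s), the magnesium fire-starter falls in Category FS.
Burn rate 6.4 mm/s meets the Category FS criterion (Flammable Solid), so the magnesium fire-starter is Category FS.
Total Category FS: (two 0.4 oz packs = 22.72 g) + (two 0.4 oz packs = 22.72 g) = 45.44 g.
45.44 g is within the ocean vessel limit of 50 g for Category FS.
Category CR quantity: two 175 mL containers = 350 mL.
That is within the Category CR ocean vessel limit of 500 mL.
The segregation rule (Category LB with Category CR) does not apply to Category FS with Category CR.
Every hazard category is within its ocean vessel limit and no segregation rule is violated.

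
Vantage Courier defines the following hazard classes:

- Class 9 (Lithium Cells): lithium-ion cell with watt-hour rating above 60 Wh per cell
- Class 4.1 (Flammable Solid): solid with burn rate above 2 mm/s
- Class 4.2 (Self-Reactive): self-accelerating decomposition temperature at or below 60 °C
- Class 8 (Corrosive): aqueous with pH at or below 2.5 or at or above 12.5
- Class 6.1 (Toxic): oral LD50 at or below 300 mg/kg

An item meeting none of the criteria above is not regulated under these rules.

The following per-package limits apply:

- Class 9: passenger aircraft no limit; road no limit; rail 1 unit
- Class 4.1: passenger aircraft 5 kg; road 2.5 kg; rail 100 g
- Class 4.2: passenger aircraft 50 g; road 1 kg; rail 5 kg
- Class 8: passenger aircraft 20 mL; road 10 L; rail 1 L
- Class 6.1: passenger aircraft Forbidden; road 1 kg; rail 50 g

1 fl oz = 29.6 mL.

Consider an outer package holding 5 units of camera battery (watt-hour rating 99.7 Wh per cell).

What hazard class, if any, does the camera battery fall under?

With watt-hour rating 99.7 Wh per cell (> 60 Wh per cell), the camera battery falls in Class 9.

Class 9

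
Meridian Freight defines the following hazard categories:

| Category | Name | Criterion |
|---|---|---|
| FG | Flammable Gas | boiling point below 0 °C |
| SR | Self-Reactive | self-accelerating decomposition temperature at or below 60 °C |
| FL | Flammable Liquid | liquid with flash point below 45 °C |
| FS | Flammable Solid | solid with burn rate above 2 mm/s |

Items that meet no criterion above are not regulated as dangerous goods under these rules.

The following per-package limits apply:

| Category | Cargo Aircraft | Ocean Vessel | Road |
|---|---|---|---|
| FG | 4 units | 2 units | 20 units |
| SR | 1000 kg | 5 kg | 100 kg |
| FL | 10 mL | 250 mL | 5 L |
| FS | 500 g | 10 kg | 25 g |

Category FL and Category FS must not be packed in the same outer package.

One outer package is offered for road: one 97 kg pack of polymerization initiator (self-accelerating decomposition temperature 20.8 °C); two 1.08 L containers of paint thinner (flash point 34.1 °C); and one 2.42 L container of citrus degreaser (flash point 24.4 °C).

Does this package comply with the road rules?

Self-accelerating decomposition temperature 20.8 °C meets the Category SR criterion (Self-Reactive), so the polymerization initiator is Category SR.
The paint thinner has flash point 34.1 °C, which is < 45 °C, so it is Category FL (Flammable Liquid).
Flash point 24.4 °C meets the Category FL criterion (Flammable Liquid), so the citrus degreaser is Category FL.
Category FL net quantity: (two 1.08 L containers = 2.16 L) + 2.42 L = 4.58 L.
4.58 L is within the road limit of 5 L for Category FL.
Category SR quantity: 97 kg.
97 kg is within the road limit of 100 kg for Category SR.
The segregation rule (Category FL with Category FS) does not apply to Category FL with Category SR.
Every hazard category is within its road limit and no segregation rule is violated.

Yes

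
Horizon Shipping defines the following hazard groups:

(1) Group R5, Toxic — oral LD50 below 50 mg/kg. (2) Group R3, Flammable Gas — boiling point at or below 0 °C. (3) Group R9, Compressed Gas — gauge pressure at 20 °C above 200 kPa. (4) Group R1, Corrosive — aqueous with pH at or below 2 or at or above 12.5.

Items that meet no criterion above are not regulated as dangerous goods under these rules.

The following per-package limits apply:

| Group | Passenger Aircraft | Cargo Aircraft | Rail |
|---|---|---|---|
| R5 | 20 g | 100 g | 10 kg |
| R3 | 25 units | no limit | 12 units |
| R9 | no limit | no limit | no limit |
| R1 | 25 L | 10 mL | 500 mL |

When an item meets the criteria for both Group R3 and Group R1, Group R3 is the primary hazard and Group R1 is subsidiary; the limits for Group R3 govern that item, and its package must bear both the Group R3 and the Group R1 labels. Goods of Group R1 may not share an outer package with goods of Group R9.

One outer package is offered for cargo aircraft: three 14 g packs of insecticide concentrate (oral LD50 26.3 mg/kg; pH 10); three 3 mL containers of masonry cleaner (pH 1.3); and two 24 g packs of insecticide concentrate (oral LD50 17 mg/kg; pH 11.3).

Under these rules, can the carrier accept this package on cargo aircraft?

Yes

Oral LD50 26.3 mg/kg meets the Group R5 criterion (Toxic), so the insecticide concentrate is Group R5.
Masonry cleaner: pH 1.3 ≤ 2 → Group R1 (Corrosive).
With oral LD50 17 mg/kg (< 50 mg/kg), the insecticide concentrate falls in Group R5.
Group R5 net quantity: (three 14 g packs = 42 g) + (two 24 g packs = 48 g) = 90 g.
90 g ≤ 100 g (cargo aircraft limit, Group R5) — within limit.
Group R1 quantity: three 3 mL containers = 9 mL.
9 mL ≤ 10 mL (cargo aircraft limit, Group R1) — within limit.
The segregation rule (Group R1 with Group R9) does not apply to Group R5 with Group R1.
Every hazard group is within its cargo aircraft limit and no segregation rule is violated.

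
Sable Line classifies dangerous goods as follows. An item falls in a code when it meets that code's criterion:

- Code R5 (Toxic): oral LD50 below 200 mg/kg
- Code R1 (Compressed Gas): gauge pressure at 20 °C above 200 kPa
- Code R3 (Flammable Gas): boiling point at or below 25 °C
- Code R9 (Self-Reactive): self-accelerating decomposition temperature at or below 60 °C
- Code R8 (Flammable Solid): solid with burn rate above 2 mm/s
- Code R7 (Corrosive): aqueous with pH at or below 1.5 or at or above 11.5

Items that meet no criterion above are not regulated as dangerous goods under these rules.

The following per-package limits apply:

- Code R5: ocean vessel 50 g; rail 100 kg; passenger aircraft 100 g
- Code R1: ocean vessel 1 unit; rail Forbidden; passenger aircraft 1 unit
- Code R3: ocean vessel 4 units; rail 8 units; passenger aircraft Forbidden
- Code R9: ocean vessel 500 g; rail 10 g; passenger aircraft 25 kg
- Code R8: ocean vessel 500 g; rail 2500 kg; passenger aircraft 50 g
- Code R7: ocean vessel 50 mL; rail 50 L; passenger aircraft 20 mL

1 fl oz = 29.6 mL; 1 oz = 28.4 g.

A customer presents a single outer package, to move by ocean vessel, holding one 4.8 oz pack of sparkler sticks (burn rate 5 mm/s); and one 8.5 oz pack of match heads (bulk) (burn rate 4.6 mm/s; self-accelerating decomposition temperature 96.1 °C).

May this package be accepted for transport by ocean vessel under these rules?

Yes

Burn rate 5 mm/s meets the Code R8 criterion (Flammable Solid), so the sparkler sticks are Code R8.
With burn rate 4.6 mm/s (> 2 mm/s), the match heads (bulk) fall in Code R8.
Code R8 net quantity: (one 4.8 oz pack = 136.32 g) + (one 8.5 oz pack = 241.4 g) = 377.72 g.
That is within the Code R8 ocean vessel limit of 500 g.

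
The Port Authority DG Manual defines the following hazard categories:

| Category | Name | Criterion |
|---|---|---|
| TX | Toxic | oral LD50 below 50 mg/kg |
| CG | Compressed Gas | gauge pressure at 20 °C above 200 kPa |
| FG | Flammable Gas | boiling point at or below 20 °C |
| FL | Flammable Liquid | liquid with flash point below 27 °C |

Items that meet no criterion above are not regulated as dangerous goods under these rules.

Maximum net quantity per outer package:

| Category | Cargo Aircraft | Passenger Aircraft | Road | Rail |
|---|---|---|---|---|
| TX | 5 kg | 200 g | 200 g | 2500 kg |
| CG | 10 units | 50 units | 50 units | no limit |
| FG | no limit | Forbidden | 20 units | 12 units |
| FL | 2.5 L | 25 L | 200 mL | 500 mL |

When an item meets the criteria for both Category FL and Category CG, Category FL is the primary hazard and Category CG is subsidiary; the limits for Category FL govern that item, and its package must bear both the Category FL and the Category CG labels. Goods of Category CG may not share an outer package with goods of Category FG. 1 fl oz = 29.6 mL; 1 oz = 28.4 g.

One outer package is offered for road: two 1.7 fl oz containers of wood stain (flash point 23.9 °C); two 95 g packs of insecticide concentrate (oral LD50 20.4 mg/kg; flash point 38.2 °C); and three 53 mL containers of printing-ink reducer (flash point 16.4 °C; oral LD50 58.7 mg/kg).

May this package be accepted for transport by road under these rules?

Wood stain: flash point 23.9 °C < 27 °C → Category FL (Flammable Liquid).
Insecticide concentrate: oral LD50 20.4 mg/kg < 50 mg/kg → Category TX (Toxic).
With flash point 16.4 °C (< 27 °C), the printing-ink reducer falls in Category FL.
Category FL net quantity: (two 1.7 fl oz containers = 100.64 mL) + (three 53 mL containers = 159 mL) = 259.64 mL.
That exceeds the Category FL road limit of 200 mL.
Category TX quantity: two 95 g packs = 190 g.
190 g is within the road limit of 200 g for Category TX.
The segregation rule (Category CG with Category FG) does not apply to Category FL with Category TX.

No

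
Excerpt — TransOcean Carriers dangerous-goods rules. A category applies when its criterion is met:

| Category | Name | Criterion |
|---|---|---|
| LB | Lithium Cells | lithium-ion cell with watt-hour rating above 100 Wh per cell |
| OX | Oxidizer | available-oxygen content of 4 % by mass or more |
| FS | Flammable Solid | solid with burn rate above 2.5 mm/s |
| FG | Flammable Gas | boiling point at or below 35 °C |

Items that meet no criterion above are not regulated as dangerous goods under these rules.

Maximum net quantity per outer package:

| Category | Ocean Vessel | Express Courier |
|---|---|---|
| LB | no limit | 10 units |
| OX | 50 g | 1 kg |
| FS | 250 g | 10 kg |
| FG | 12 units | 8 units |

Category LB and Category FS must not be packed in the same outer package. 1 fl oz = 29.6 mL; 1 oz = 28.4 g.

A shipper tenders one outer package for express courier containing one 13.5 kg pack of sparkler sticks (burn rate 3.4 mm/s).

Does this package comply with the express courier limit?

The sparkler sticks have burn rate 3.4 mm/s, which is > 2.5 mm/s, so they are Category FS (Flammable Solid).
Category FS quantity: 13.5 kg.
13.5 kg exceeds the express courier limit of 10 kg for Category FS.

No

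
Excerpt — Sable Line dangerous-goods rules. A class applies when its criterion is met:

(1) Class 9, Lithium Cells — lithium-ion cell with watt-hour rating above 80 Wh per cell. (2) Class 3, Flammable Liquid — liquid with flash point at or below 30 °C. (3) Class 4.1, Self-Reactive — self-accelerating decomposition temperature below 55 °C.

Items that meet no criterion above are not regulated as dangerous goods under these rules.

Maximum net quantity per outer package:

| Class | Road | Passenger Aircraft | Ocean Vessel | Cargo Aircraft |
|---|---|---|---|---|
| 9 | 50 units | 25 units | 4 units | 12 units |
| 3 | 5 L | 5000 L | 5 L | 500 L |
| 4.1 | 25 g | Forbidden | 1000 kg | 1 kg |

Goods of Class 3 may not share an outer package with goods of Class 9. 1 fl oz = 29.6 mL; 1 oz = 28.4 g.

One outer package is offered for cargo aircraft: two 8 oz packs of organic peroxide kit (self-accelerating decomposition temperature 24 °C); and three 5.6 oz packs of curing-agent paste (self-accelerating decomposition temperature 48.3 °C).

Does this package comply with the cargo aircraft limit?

Yes

Self-accelerating decomposition temperature 24 °C meets the Class 4.1 criterion (Self-Reactive), so the organic peroxide kit is Class 4.1.
The curing-agent paste has self-accelerating decomposition temperature 48.3 °C, which is < 55 °C, so it is Class 4.1 (Self-Reactive).
Class 4.1 net quantity: (two 8 oz packs = 454.4 g) + (three 5.6 oz packs = 477.12 g) = 931.52 g.
931.52 g is within the cargo aircraft limit of 1 kg for Class 4.1.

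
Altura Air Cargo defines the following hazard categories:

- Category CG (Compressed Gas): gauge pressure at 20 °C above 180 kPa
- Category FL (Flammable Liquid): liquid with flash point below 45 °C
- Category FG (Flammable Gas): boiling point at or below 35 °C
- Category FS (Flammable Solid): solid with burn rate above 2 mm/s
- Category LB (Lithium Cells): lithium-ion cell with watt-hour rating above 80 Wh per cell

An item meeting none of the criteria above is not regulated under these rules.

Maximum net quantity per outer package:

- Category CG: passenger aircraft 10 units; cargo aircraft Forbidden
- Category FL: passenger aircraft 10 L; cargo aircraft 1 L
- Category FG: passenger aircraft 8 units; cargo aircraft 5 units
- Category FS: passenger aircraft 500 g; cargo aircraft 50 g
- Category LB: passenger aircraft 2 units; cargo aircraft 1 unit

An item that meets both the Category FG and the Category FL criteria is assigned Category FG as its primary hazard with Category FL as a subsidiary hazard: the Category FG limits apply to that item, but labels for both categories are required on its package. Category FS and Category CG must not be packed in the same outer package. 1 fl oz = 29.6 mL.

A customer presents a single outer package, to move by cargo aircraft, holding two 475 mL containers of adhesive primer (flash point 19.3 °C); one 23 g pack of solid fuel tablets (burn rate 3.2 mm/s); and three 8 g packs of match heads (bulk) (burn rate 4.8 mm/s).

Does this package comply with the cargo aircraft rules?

With flash point 19.3 °C (< 45 °C), the adhesive primer falls in Category FL.
The solid fuel tablets have burn rate 3.2 mm/s, which is > 2 mm/s, so they are Category FS (Flammable Solid).
Match heads (bulk): burn rate 4.8 mm/s > 2 mm/s → Category FS (Flammable Solid).
Category FS net quantity: 23 g + (three 8 g packs = 24 g) = 47 g.
That is within the Category FS cargo aircraft limit of 50 g.
Category FL quantity: two 475 mL containers = 950 mL.
That is within the Category FL cargo aircraft limit of 1 L.
The segregation rule (Category FS with Category CG) does not apply to Category FS with Category FL.
Every hazard category is within its cargo aircraft limit and no segregation rule is violated.

Yes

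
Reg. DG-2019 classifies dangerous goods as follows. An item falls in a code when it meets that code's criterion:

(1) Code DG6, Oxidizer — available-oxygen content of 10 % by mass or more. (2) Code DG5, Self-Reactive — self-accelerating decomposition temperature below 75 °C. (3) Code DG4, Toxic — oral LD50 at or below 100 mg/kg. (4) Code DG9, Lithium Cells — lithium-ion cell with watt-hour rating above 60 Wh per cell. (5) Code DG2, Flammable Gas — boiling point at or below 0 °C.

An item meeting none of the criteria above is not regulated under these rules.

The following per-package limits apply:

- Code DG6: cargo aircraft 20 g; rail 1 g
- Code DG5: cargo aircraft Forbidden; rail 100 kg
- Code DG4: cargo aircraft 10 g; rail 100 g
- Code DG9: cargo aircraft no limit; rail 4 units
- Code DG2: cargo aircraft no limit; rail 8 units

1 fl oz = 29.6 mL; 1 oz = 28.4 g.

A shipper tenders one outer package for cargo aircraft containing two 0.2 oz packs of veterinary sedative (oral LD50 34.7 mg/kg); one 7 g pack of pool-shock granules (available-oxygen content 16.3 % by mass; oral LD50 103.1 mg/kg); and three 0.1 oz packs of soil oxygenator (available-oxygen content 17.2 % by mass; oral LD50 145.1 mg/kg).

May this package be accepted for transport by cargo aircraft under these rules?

No

The veterinary sedative has oral LD50 34.7 mg/kg, which is ≤ 100 mg/kg, so it is Code DG4 (Toxic).
Pool-shock granules: available-oxygen content 16.3 % by mass ≥ 10 % by mass → Code DG6 (Oxidizer).
With available-oxygen content 17.2 % by mass (≥ 10 % by mass), the soil oxygenator falls in Code DG6.
Code DG6 net quantity: 7 g + (three 0.1 oz packs = 8.52 g) = 15.52 g.
That is within the Code DG6 cargo aircraft limit of 20 g.
Code DG4 quantity: two 0.2 oz packs = 11.36 g.
That exceeds the Code DG4 cargo aircraft limit of 10 g.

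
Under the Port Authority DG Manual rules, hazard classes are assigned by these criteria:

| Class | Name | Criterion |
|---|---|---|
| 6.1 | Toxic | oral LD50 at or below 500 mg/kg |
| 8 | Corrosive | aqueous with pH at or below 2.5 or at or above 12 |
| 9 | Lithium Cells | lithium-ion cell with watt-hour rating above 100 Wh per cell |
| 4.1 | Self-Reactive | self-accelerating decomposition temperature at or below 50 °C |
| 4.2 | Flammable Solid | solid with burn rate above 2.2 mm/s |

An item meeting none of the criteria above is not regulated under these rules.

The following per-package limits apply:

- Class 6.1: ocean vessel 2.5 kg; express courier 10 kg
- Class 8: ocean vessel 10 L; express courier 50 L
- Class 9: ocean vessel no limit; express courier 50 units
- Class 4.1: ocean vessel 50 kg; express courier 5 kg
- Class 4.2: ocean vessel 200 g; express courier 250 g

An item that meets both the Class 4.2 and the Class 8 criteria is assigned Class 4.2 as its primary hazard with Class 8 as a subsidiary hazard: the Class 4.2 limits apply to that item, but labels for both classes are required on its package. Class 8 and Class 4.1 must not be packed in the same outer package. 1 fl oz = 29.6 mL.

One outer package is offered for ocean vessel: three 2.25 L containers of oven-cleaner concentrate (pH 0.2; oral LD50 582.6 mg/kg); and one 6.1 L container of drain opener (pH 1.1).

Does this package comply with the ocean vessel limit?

No

With pH 0.2 (≤ 2.5), the oven-cleaner concentrate falls in Class 8.
With pH 1.1 (≤ 2.5), the drain opener falls in Class 8.
Total Class 8: (three 2.25 L containers = 6.75 L) + 6.1 L = 12.85 L.
12.85 L exceeds the ocean vessel limit of 10 L for Class 8.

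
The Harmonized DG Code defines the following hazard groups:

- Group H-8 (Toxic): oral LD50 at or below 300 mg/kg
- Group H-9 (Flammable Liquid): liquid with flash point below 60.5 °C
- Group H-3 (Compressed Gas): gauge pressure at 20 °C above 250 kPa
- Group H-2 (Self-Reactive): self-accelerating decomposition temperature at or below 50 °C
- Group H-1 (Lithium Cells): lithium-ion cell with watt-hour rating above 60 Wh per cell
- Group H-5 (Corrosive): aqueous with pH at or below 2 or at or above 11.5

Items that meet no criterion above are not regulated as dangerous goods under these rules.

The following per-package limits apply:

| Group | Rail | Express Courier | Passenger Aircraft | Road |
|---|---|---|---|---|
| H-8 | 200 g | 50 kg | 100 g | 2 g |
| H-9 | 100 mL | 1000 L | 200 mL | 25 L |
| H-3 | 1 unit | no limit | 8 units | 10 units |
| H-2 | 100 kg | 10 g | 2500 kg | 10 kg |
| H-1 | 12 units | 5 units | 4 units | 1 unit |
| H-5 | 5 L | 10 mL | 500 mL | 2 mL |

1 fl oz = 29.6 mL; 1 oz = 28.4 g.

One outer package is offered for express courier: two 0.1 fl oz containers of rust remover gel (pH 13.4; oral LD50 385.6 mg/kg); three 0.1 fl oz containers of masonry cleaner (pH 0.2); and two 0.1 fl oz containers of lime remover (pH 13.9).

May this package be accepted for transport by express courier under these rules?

Rust remover gel: pH 13.4 ≥ 11.5 → Group H-5 (Corrosive).
Masonry cleaner: pH 0.2 ≤ 2 → Group H-5 (Corrosive).
The lime remover has pH 13.9, which is ≥ 11.5, so it is Group H-5 (Corrosive).
Group H-5 net quantity: (two 0.1 fl oz containers = 5.92 mL) + (three 0.1 fl oz containers = 8.88 mL) + (two 0.1 fl oz containers = 5.92 mL) = 20.72 mL.
20.72 mL exceeds the express courier limit of 10 mL for Group H-5.

No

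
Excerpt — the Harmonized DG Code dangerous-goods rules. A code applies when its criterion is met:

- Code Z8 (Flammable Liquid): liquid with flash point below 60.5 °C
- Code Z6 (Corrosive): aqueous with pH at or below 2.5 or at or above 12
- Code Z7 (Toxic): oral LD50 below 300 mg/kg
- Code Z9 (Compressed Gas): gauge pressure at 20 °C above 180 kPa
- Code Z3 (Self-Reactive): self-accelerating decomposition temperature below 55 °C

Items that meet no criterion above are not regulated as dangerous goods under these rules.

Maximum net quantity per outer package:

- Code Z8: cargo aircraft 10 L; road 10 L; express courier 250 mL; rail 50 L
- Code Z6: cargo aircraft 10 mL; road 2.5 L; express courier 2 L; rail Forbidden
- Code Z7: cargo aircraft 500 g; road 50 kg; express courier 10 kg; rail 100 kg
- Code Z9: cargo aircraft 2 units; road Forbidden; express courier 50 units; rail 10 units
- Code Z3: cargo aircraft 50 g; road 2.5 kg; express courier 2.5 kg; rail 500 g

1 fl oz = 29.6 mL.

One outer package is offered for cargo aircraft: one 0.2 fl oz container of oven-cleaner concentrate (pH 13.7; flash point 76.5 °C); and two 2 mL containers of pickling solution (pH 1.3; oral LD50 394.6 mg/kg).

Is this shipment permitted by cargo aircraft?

With pH 13.7 (≥ 12), the oven-cleaner concentrate falls in Code Z6.
pH 1.3 meets the Code Z6 criterion (Corrosive), so the pickling solution is Code Z6.
Total Code Z6: (one 0.2 fl oz container = 5.92 mL) + (two 2 mL containers = 4 mL) = 9.92 mL.
That is within the Code Z6 cargo aircraft limit of 10 mL.

Yes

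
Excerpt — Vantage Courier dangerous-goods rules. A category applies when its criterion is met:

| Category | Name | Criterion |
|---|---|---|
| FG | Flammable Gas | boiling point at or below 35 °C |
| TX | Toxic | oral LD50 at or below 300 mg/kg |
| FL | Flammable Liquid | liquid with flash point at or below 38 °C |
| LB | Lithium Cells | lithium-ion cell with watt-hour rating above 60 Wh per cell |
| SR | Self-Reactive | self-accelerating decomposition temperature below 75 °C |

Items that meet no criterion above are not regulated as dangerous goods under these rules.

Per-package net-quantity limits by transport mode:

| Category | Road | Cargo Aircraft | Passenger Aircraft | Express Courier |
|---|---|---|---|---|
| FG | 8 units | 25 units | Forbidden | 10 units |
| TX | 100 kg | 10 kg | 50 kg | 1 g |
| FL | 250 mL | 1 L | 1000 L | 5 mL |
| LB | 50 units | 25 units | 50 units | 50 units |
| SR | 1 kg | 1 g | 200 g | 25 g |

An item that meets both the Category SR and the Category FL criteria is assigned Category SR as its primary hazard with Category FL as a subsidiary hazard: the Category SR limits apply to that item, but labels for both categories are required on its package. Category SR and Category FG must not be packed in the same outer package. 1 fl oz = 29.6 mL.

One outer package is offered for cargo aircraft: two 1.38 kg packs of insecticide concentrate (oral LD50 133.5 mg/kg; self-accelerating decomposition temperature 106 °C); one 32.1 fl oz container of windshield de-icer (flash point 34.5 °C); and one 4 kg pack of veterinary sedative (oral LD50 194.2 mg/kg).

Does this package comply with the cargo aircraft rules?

Oral LD50 133.5 mg/kg meets the Category TX criterion (Toxic), so the insecticide concentrate is Category TX.
With flash point 34.5 °C (≤ 38 °C), the windshield de-icer falls in Category FL.
Oral LD50 194.2 mg/kg meets the Category TX criterion (Toxic), so the veterinary sedative is Category TX.
Category TX net quantity: (two 1.38 kg packs = 2.76 kg) + 4 kg = 6.76 kg.
6.76 kg ≤ 10 kg (cargo aircraft limit, Category TX) — within limit.
Category FL quantity: one 32.1 fl oz container = 950.16 mL.
950.16 mL is within the cargo aircraft limit of 1 L for Category FL.
The segregation rule (Category SR with Category FG) does not apply to Category TX with Category FL.
Every hazard category is within its cargo aircraft limit and no segregation rule is violated.

Yes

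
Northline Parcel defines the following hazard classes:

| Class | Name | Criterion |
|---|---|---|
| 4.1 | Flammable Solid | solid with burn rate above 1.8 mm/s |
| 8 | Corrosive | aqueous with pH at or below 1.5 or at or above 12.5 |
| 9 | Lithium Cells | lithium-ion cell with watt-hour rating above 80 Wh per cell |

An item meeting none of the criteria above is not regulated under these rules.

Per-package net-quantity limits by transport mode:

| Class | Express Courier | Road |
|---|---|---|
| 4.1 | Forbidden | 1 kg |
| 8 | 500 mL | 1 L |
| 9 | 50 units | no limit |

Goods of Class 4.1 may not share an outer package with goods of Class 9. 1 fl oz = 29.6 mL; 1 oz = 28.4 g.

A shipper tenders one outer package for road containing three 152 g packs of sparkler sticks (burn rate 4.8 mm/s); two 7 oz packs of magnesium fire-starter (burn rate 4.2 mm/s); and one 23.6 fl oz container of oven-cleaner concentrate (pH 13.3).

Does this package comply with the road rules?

Burn rate 4.8 mm/s meets the Class 4.1 criterion (Flammable Solid), so the sparkler sticks are Class 4.1.
The magnesium fire-starter has burn rate 4.2 mm/s, which is > 1.8 mm/s, so it is Class 4.1 (Flammable Solid).
pH 13.3 meets the Class 8 criterion (Corrosive), so the oven-cleaner concentrate is Class 8.
Total Class 4.1: (three 152 g packs = 456 g) + (two 7 oz packs = 397.6 g) = 853.6 g.
853.6 g is within the road limit of 1 kg for Class 4.1.
Class 8 quantity: one 23.6 fl oz container = 698.56 mL.
That is within the Class 8 road limit of 1 L.
The segregation rule (Class 4.1 with Class 9) does not apply to Class 4.1 with Class 8.
Every hazard class is within its road limit and no segregation rule is violated.

Yes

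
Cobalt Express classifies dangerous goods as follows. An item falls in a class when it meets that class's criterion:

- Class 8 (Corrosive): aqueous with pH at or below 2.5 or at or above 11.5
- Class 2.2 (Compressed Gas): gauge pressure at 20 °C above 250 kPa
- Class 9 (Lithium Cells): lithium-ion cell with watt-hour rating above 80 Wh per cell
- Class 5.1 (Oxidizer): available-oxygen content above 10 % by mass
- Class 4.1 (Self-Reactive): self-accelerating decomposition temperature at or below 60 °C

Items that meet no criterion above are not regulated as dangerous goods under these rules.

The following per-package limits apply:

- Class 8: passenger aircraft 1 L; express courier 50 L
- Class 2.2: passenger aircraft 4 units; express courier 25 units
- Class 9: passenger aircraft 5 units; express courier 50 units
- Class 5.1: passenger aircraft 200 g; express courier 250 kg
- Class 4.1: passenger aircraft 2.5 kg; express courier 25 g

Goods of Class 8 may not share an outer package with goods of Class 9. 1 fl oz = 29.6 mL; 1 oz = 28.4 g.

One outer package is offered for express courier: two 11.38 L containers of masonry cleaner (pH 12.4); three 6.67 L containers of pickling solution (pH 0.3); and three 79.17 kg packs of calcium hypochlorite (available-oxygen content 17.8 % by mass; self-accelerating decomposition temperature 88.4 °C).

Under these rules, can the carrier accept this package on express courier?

Yes

pH 12.4 meets the Class 8 criterion (Corrosive), so the masonry cleaner is Class 8.
With pH 0.3 (≤ 2.5), the pickling solution falls in Class 8.
Available-oxygen content 17.8 % by mass meets the Class 5.1 criterion (Oxidizer), so the calcium hypochlorite is Class 5.1.
Total Class 8: (two 11.38 L containers = 22.76 L) + (three 6.67 L containers = 20.01 L) = 42.77 L.
42.77 L ≤ 50 L (express courier limit, Class 8) — within limit.
Class 5.1 quantity: three 79.17 kg packs = 237.51 kg.
That is within the Class 5.1 express courier limit of 250 kg.
The segregation rule (Class 8 with Class 9) does not apply to Class 8 with Class 5.1.
Every hazard class is within its express courier limit and no segregation rule is violated.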